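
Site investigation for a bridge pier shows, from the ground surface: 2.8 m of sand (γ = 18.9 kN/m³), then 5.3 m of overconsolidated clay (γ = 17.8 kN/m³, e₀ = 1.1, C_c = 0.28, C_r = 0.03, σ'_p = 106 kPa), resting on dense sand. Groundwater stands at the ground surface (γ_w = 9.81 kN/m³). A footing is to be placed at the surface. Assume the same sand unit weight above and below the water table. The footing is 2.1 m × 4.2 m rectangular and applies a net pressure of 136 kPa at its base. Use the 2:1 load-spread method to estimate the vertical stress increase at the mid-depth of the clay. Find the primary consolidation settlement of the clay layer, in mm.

S_c ≈ 9.94 mm

Mid-depth of clay below the ground surface: z = 2.8 + 5.3/2 = 5.45 m.
Total vertical stress at mid-clay: σ_v = 18.9×2.8 + 17.8×2.65 = 100.09 kPa.
Pore pressure: u = 9.81×(5.45 − 0) = 53.465 kPa.
Initial effective stress: σ'_0 = σ_v − u = 100.09 − 53.465 = 46.625 kPa.
Stress increase at mid-clay by the 2:1 spreading method:
Δσ = qBL/((B+z)(L+z)) = 136×2.1×4.2/((2.1+5.45)(4.2+5.45)) = 16.464 kPa
Final effective stress: σ'_f = 46.625 + 16.464 = 63.089 kPa.
σ'_f = 63.089 ≤ σ'_p = 106 kPa, so the clay remains overconsolidated and only the recompression index applies:
S_c = C_r·H/(1+e₀)·log₁₀(σ'_f/σ'_0) = 0.03×5.3/2.1×log₁₀(63.089/46.625)
    = 0.075714 × 0.13133 = 0.009944 m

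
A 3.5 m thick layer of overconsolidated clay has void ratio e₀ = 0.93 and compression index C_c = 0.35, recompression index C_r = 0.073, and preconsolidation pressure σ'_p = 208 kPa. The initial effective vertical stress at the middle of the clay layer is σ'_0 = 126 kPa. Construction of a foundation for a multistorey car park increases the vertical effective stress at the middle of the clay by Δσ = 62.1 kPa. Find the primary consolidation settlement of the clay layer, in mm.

S_c ≈ 23 mm

Final effective stress: σ'_f = 126 + 62.1 = 188.1 kPa.
σ'_f = 188.1 ≤ σ'_p = 208 kPa, so the clay remains overconsolidated and only the recompression index applies:
S_c = C_r·H/(1+e₀)·log₁₀(σ'_f/σ'_0) = 0.073×3.5/1.93×log₁₀(188.1/126)
    = 0.13239 × 0.17402 = 0.02304 m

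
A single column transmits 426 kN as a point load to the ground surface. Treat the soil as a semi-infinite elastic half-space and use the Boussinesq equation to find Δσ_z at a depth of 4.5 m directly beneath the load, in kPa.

Boussinesq vertical stress below a point load on an elastic half-space:
Δσ_z = 3P/(2πz²) · [1 + (r/z)²]^(−5/2)
r/z = 0/4.5 = 0; [1+(r/z)²]^(−5/2) = 1.
Δσ_z = 3×426/(2π×4.5²) × 1 = 10.044 × 1 = 10.04 kPa

Δσ_z ≈ 10 kPa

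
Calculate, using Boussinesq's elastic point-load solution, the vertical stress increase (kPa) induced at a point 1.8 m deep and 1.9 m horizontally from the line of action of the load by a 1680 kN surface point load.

Boussinesq vertical stress below a point load on an elastic half-space:
Δσ_z = 3P/(2πz²) · [1 + (r/z)²]^(−5/2)
r/z = 1.9/1.8 = 1.0556; [1+(r/z)²]^(−5/2) = 0.15386.
Δσ_z = 3×1680/(2π×1.8²) × 0.15386 = 247.57 × 0.15386 = 38.09 kPa

Δσ_z ≈ 38.1 kPa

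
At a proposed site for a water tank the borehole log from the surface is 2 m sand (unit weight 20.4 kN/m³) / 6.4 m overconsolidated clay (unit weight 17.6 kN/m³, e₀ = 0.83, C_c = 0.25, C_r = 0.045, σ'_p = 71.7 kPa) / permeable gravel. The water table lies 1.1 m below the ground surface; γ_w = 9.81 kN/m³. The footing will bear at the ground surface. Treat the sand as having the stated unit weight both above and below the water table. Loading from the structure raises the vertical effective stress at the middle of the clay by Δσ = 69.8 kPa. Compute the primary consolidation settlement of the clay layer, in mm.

Mid-depth of clay below the ground surface: z = 2 + 6.4/2 = 5.2 m.
Total vertical stress at mid-clay: σ_v = 20.4×2 + 17.6×3.2 = 97.12 kPa.
Pore pressure: u = 9.81×(5.2 − 1.1) = 40.221 kPa.
Initial effective stress: σ'_0 = σ_v − u = 97.12 − 40.221 = 56.899 kPa.
Final effective stress: σ'_f = 56.899 + 69.8 = 126.7 kPa.
σ'_f = 126.7 > σ'_p = 71.7 kPa, so the stress path crosses the preconsolidation pressure — recompression up to σ'_p, then virgin compression beyond:
S_c = H/(1+e₀)·[C_r·log₁₀(σ'_p/σ'_0) + C_c·log₁₀(σ'_f/σ'_p)]
    = 6.4/1.83 × [0.045×log₁₀(71.7/56.899) + 0.25×log₁₀(126.7/71.7)]
    = 3.4973 × [0.0045187 + 0.061814] = 0.232 m

S_c ≈ 232 mm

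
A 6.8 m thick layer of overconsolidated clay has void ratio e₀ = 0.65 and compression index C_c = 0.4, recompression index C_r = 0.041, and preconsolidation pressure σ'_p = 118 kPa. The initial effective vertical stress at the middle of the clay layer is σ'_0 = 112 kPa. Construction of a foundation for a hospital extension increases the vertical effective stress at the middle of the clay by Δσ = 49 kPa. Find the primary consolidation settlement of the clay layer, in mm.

S_c ≈ 226 mm

Final effective stress: σ'_f = 112 + 49 = 161 kPa.
σ'_f = 161 > σ'_p = 118 kPa, so the stress path crosses the preconsolidation pressure — recompression up to σ'_p, then virgin compression beyond:
S_c = H/(1+e₀)·[C_r·log₁₀(σ'_p/σ'_0) + C_c·log₁₀(σ'_f/σ'_p)]
    = 6.8/1.65 × [0.041×log₁₀(118/112) + 0.4×log₁₀(161/118)]
    = 4.1212 × [0.00092922 + 0.053978] = 0.2263 m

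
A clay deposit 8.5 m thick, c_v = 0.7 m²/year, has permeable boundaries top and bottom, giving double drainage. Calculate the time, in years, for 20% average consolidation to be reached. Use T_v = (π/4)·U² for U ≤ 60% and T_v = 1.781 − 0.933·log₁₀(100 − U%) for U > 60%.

Drainage path length: H_d = H/2 = 4.25 m (double drainage).
U ≤ 60%: T_v = (π/4)·U² = (π/4)×0.2² = 0.031416.
t = T_v·H_d²/c_v = 0.031416×4.25²/0.7 = 0.8106 years.

t ≈ 0.811 years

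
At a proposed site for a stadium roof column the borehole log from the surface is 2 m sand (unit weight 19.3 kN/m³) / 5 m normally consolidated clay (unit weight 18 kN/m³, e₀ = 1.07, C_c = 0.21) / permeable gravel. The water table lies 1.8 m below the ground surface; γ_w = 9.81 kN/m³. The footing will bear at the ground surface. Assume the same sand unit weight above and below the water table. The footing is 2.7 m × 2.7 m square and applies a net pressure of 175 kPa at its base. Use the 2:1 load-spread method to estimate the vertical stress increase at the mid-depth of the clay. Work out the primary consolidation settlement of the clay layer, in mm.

S_c ≈ 78.9 mm

Mid-depth of clay below the ground surface: z = 2 + 5/2 = 4.5 m.
Total vertical stress at mid-clay: σ_v = 19.3×2 + 18×2.5 = 83.6 kPa.
Pore pressure: u = 9.81×(4.5 − 1.8) = 26.487 kPa.
Initial effective stress: σ'_0 = σ_v − u = 83.6 − 26.487 = 57.113 kPa.
Stress increase at mid-clay by the 2:1 spreading method:
Δσ = qBL/((B+z)(L+z)) = 175×2.7×2.7/((2.7+4.5)(2.7+4.5)) = 24.609 kPa
Final effective stress: σ'_f = σ'_0 + Δσ = 57.113 + 24.609 = 81.722 kPa.
Normally consolidated clay, so the full stress increment lies on the virgin compression line:
S_c = C_c·H/(1+e₀)·log₁₀(σ'_f/σ'_0) = 0.21×5/(1+1.07)×log₁₀(81.722/57.113)
    = 0.50725 × 0.1556 = 0.07893 m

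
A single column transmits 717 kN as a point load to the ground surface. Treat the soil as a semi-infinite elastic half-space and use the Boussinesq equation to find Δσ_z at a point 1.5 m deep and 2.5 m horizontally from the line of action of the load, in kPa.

Boussinesq vertical stress below a point load on an elastic half-space:
Δσ_z = 3P/(2πz²) · [1 + (r/z)²]^(−5/2)
r/z = 2.5/1.5 = 1.6667; [1+(r/z)²]^(−5/2) = 0.03605.
Δσ_z = 3×717/(2π×1.5²) × 0.03605 = 152.15 × 0.03605 = 5.485 kPa

Δσ_z ≈ 5.49 kPa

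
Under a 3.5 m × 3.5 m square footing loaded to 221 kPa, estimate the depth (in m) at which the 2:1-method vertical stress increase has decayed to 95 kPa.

2:1 spreading — at depth z the loaded area has grown by z in each plan dimension:
qB²/(B+z)² = Δσ_z ⇒ z = B(√(q/Δσ_z) − 1) = 3.5×(√(221/95) − 1) = 1.838 m

z ≈ 1.84 m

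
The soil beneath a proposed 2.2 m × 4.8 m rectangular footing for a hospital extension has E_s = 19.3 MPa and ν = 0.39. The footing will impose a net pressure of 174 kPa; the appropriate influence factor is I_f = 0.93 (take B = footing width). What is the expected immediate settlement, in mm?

S_e ≈ 15.6 mm

Immediate (elastic) settlement: S_e = q·B·(1−ν²)/E_s · I_f.
E_s = 19.3 MPa = 19300 kPa.
S_e = 174 × 2.2 × (1 − 0.39²) / 19300 × 0.93
    = 174 × 2.2 × 0.8479 / 19300 × 0.93
    = 0.01564 m = 15.64 mm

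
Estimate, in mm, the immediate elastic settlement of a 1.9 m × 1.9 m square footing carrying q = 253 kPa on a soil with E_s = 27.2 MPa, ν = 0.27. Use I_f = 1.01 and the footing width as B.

Immediate (elastic) settlement: S_e = q·B·(1−ν²)/E_s · I_f.
E_s = 27.2 MPa = 27200 kPa.
S_e = 253 × 1.9 × (1 − 0.27²) / 27200 × 1.01
    = 253 × 1.9 × 0.9271 / 27200 × 1.01
    = 0.01655 m = 16.55 mm

S_e ≈ 16.5 mm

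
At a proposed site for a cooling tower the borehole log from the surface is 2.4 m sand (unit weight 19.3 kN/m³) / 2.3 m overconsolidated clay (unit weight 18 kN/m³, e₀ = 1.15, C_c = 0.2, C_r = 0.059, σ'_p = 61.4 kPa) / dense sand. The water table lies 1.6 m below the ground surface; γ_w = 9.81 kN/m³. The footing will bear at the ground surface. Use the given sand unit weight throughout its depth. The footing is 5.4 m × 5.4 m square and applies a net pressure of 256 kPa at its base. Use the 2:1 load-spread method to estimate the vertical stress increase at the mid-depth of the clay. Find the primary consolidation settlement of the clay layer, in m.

S_c ≈ 0.0841 m

Mid-depth of clay below the ground surface: z = 2.4 + 2.3/2 = 3.55 m.
Total vertical stress at mid-clay: σ_v = 19.3×2.4 + 18×1.15 = 67.02 kPa.
Pore pressure: u = 9.81×(3.55 − 1.6) = 19.13 kPa.
Initial effective stress: σ'_0 = σ_v − u = 67.02 − 19.13 = 47.89 kPa.
Stress increase at mid-clay by the 2:1 spreading method:
Δσ = qBL/((B+z)(L+z)) = 256×5.4×5.4/((5.4+3.55)(5.4+3.55)) = 93.193 kPa
Final effective stress: σ'_f = 47.89 + 93.193 = 141.08 kPa.
σ'_f = 141.08 > σ'_p = 61.4 kPa, so the stress path crosses the preconsolidation pressure — recompression up to σ'_p, then virgin compression beyond:
S_c = H/(1+e₀)·[C_r·log₁₀(σ'_p/σ'_0) + C_c·log₁₀(σ'_f/σ'_p)]
    = 2.3/2.15 × [0.059×log₁₀(61.4/47.89) + 0.2×log₁₀(141.08/61.4)]
    = 1.0698 × [0.0063675 + 0.072259] = 0.08411 m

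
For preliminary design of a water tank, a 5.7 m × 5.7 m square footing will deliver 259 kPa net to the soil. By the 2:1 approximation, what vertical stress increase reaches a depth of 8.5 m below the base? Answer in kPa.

By the 2:1 method the load spreads at 1 horizontal : 2 vertical, so at depth z the loaded area has grown by z in each plan dimension:
Δσ = qBL/((B+z)(L+z)) = 259×5.7×5.7/((5.7+8.5)(5.7+8.5)) = 41.732 kPa

Δσ_z ≈ 41.7 kPa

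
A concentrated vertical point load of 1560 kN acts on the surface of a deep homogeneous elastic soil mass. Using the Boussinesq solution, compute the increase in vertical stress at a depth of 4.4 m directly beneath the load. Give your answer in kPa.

Δσ_z ≈ 38.5 kPa

Boussinesq vertical stress below a point load on an elastic half-space:
Δσ_z = 3P/(2πz²) · [1 + (r/z)²]^(−5/2)
r/z = 0/4.4 = 0; [1+(r/z)²]^(−5/2) = 1.
Δσ_z = 3×1560/(2π×4.4²) × 1 = 38.473 × 1 = 38.47 kPa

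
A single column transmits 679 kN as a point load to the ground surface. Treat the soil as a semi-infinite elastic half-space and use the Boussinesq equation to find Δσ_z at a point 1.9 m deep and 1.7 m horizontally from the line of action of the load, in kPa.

Δσ_z ≈ 20.6 kPa

Boussinesq vertical stress below a point load on an elastic half-space:
Δσ_z = 3P/(2πz²) · [1 + (r/z)²]^(−5/2)
r/z = 1.7/1.9 = 0.89474; [1+(r/z)²]^(−5/2) = 0.22987.
Δσ_z = 3×679/(2π×1.9²) × 0.22987 = 89.806 × 0.22987 = 20.64 kPa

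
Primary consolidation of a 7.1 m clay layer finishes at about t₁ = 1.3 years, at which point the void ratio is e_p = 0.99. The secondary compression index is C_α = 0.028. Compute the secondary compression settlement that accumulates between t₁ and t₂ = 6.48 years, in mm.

Secondary compression: S_s = C_α·H/(1+e_p)·log₁₀(t₂/t₁)
S_s = 0.028×7.1/(1+0.99)×log₁₀(6.48/1.3)
    = 0.0999 × 0.6976 = 0.06969 m

S_s ≈ 69.7 mm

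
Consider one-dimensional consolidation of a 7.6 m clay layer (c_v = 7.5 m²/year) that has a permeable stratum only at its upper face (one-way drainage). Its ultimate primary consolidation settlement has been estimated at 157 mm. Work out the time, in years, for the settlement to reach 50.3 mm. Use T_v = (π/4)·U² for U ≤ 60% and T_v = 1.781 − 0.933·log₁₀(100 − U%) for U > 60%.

t ≈ 0.621 years

Drainage path length: H_d = H = 7.6 m (single drainage).
U = S(t)/S_ult = 50.3/157 = 0.3204.
U ≤ 60%: T_v = (π/4)·U² = (π/4)×0.32038² = 0.080617.
t = T_v·H_d²/c_v = 0.080617×7.6²/7.5 = 0.6209 years.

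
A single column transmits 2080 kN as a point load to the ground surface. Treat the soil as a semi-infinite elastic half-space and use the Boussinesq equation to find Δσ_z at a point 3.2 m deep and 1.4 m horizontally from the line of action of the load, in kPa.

Boussinesq vertical stress below a point load on an elastic half-space:
Δσ_z = 3P/(2πz²) · [1 + (r/z)²]^(−5/2)
r/z = 1.4/3.2 = 0.4375; [1+(r/z)²]^(−5/2) = 0.64543.
Δσ_z = 3×2080/(2π×3.2²) × 0.64543 = 96.985 × 0.64543 = 62.6 kPa

Δσ_z ≈ 62.6 kPa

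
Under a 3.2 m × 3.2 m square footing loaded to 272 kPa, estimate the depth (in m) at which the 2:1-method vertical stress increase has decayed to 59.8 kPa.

2:1 spreading — at depth z the loaded area has grown by z in each plan dimension:
qB²/(B+z)² = Δσ_z ⇒ z = B(√(q/Δσ_z) − 1) = 3.2×(√(272/59.8) − 1) = 3.625 m

z ≈ 3.62 m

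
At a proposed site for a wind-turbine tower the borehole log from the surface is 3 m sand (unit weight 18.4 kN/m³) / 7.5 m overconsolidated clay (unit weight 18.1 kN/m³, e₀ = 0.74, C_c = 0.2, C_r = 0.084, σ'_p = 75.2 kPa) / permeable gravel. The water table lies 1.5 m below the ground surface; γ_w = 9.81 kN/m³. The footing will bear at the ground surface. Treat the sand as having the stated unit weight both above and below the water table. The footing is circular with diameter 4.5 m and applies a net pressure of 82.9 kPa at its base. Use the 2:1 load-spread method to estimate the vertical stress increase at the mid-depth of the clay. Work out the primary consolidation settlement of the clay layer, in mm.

Mid-depth of clay below the ground surface: z = 3 + 7.5/2 = 6.75 m.
Total vertical stress at mid-clay: σ_v = 18.4×3 + 18.1×3.75 = 123.07 kPa.
Pore pressure: u = 9.81×(6.75 − 1.5) = 51.503 kPa.
Initial effective stress: σ'_0 = σ_v − u = 123.07 − 51.503 = 71.567 kPa.
Stress increase at mid-clay by the 2:1 spreading method:
Δσ ≈ qD²/(D+z)² = 82.9×4.5²/(4.5+6.75)² = 13.264 kPa
Final effective stress: σ'_f = 71.567 + 13.264 = 84.831 kPa.
σ'_f = 84.831 > σ'_p = 75.2 kPa, so the stress path crosses the preconsolidation pressure — recompression up to σ'_p, then virgin compression beyond:
S_c = H/(1+e₀)·[C_r·log₁₀(σ'_p/σ'_0) + C_c·log₁₀(σ'_f/σ'_p)]
    = 7.5/1.74 × [0.084×log₁₀(75.2/71.567) + 0.2×log₁₀(84.831/75.2)]
    = 4.3103 × [0.0018064 + 0.010467] = 0.0529 m

S_c ≈ 52.9 mm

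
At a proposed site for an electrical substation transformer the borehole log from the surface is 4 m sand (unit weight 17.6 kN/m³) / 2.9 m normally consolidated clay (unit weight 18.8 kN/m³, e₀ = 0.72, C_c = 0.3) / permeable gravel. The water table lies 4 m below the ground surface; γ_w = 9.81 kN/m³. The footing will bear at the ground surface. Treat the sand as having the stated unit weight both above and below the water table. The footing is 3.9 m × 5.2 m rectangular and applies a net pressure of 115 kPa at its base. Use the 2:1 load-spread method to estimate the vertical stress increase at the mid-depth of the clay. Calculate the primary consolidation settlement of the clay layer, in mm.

Mid-depth of clay below the ground surface: z = 4 + 2.9/2 = 5.45 m.
Total vertical stress at mid-clay: σ_v = 17.6×4 + 18.8×1.45 = 97.66 kPa.
Pore pressure: u = 9.81×(5.45 − 4) = 14.225 kPa.
Initial effective stress: σ'_0 = σ_v − u = 97.66 − 14.225 = 83.435 kPa.
Stress increase at mid-clay by the 2:1 spreading method:
Δσ = qBL/((B+z)(L+z)) = 115×3.9×5.2/((3.9+5.45)(5.2+5.45)) = 23.421 kPa
Final effective stress: σ'_f = σ'_0 + Δσ = 83.435 + 23.421 = 106.86 kPa.
Normally consolidated clay, so the full stress increment lies on the virgin compression line:
S_c = C_c·H/(1+e₀)·log₁₀(σ'_f/σ'_0) = 0.3×2.9/(1+0.72)×log₁₀(106.86/83.435)
    = 0.50581 × 0.10747 = 0.05436 m

S_c ≈ 54.4 mm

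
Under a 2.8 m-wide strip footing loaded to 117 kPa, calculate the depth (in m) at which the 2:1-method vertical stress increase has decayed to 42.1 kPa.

z ≈ 4.98 m

2:1 spreading — at depth z the loaded area has grown by z in each plan dimension:
qB/(B+z) = Δσ_z ⇒ z = qB/Δσ_z − B = 117×2.8/42.1 − 2.8 = 4.981 m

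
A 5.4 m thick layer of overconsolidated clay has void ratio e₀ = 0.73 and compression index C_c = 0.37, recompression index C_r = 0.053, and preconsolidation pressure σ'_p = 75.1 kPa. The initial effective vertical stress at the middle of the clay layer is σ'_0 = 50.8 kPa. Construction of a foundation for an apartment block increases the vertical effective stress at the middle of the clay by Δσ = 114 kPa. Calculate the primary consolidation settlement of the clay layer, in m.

Final effective stress: σ'_f = 50.8 + 114 = 164.8 kPa.
σ'_f = 164.8 > σ'_p = 75.1 kPa, so the stress path crosses the preconsolidation pressure — recompression up to σ'_p, then virgin compression beyond:
S_c = H/(1+e₀)·[C_r·log₁₀(σ'_p/σ'_0) + C_c·log₁₀(σ'_f/σ'_p)]
    = 5.4/1.73 × [0.053×log₁₀(75.1/50.8) + 0.37×log₁₀(164.8/75.1)]
    = 3.1214 × [0.0089981 + 0.12629] = 0.4223 m

S_c ≈ 0.422 m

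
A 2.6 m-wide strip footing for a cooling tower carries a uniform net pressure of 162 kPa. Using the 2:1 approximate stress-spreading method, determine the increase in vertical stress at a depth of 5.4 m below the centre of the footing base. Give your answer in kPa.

Δσ_z ≈ 52.6 kPa

By the 2:1 method the load spreads at 1 horizontal : 2 vertical, so at depth z the loaded area has grown by z in each plan dimension:
Δσ = qB/(B+z) = 162×2.6/(2.6+5.4) = 52.65 kPa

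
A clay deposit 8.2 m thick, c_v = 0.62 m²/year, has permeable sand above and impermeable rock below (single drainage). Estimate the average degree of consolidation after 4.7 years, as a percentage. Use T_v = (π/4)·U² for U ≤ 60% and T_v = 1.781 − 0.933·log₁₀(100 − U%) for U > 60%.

U ≈ 23.5 %

Drainage path length: H_d = H = 8.2 m (single drainage).
T_v = c_v·t/H_d² = 0.62×4.7/8.2² = 0.043337.
T_v = 0.043337 corresponds to the U ≤ 60% branch:
U = √(4T_v/π) = 0.2349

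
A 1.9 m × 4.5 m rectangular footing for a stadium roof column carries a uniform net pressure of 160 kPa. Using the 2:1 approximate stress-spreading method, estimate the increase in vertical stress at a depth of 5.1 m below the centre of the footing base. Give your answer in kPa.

Δσ_z ≈ 20.4 kPa

By the 2:1 method the load spreads at 1 horizontal : 2 vertical, so at depth z the loaded area has grown by z in each plan dimension:
Δσ = qBL/((B+z)(L+z)) = 160×1.9×4.5/((1.9+5.1)(4.5+5.1)) = 20.357 kPa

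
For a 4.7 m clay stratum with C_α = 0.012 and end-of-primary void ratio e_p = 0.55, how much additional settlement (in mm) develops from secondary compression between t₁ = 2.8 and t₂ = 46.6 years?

Secondary compression: S_s = C_α·H/(1+e_p)·log₁₀(t₂/t₁)
S_s = 0.012×4.7/(1+0.55)×log₁₀(46.6/2.8)
    = 0.03639 × 1.221 = 0.04444 m

S_s ≈ 44.4 mm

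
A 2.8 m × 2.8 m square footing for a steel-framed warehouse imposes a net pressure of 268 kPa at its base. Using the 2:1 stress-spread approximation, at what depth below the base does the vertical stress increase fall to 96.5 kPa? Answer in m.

z ≈ 1.87 m

2:1 spreading — at depth z the loaded area has grown by z in each plan dimension:
qB²/(B+z)² = Δσ_z ⇒ z = B(√(q/Δσ_z) − 1) = 2.8×(√(268/96.5) − 1) = 1.866 m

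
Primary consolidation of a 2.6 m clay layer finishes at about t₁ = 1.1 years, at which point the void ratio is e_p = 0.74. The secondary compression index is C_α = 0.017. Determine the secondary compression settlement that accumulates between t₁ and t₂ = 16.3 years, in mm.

S_s ≈ 29.7 mm

Secondary compression: S_s = C_α·H/(1+e_p)·log₁₀(t₂/t₁)
S_s = 0.017×2.6/(1+0.74)×log₁₀(16.3/1.1)
    = 0.0254 × 1.171 = 0.02974 m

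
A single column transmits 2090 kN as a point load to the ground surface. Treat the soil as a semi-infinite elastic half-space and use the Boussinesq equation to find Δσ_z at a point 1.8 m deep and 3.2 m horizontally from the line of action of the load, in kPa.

Boussinesq vertical stress below a point load on an elastic half-space:
Δσ_z = 3P/(2πz²) · [1 + (r/z)²]^(−5/2)
r/z = 3.2/1.8 = 1.7778; [1+(r/z)²]^(−5/2) = 0.028323.
Δσ_z = 3×2090/(2π×1.8²) × 0.028323 = 307.99 × 0.028323 = 8.723 kPa

Δσ_z ≈ 8.72 kPa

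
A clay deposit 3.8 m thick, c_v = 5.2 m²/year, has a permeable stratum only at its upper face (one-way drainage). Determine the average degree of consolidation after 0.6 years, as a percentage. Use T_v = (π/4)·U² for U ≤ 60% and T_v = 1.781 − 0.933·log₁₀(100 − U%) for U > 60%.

U ≈ 52.5 %

Drainage path length: H_d = H = 3.8 m (single drainage).
T_v = c_v·t/H_d² = 5.2×0.6/3.8² = 0.21607.
T_v = 0.21607 corresponds to the U ≤ 60% branch:
U = √(4T_v/π) = 0.5245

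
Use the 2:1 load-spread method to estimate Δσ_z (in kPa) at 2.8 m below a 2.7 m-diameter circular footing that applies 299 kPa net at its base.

Δσ_z ≈ 72.1 kPa

By the 2:1 method the load spreads at 1 horizontal : 2 vertical, so at depth z the loaded area has grown by z in each plan dimension:
Δσ ≈ qD²/(D+z)² = 299×2.7²/(2.7+2.8)² = 72.057 kPa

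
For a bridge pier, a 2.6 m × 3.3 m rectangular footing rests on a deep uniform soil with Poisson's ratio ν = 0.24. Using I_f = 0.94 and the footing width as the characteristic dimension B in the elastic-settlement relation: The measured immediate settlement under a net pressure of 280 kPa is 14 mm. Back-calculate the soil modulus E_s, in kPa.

E_s ≈ 46100 kPa

S_e = q·B·(1−ν²)/E_s · I_f  ⇒  E_s = q·B·(1−ν²)·I_f / S_e.
E_s = 280 × 2.6 × 0.9424 × 0.94 / 0.014 = 46060 kPa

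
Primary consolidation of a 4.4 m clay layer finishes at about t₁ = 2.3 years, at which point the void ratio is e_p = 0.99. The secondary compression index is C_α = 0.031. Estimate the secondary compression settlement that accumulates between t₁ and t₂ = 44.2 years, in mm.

S_s ≈ 88 mm

Secondary compression: S_s = C_α·H/(1+e_p)·log₁₀(t₂/t₁)
S_s = 0.031×4.4/(1+0.99)×log₁₀(44.2/2.3)
    = 0.06854 × 1.284 = 0.08799 m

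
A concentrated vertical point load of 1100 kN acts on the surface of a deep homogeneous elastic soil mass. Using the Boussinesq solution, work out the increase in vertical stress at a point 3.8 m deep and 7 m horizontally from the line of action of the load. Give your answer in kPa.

Δσ_z ≈ 0.899 kPa

Boussinesq vertical stress below a point load on an elastic half-space:
Δσ_z = 3P/(2πz²) · [1 + (r/z)²]^(−5/2)
r/z = 7/3.8 = 1.8421; [1+(r/z)²]^(−5/2) = 0.024718.
Δσ_z = 3×1100/(2π×3.8²) × 0.024718 = 36.372 × 0.024718 = 0.899 kPa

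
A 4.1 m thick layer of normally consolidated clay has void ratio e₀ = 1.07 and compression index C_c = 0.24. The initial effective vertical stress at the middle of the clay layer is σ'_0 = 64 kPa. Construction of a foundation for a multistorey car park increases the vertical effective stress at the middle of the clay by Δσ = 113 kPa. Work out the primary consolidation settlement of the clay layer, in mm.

S_c ≈ 210 mm

Final effective stress: σ'_f = σ'_0 + Δσ = 64 + 113 = 177 kPa.
Normally consolidated clay, so the full stress increment lies on the virgin compression line:
S_c = C_c·H/(1+e₀)·log₁₀(σ'_f/σ'_0) = 0.24×4.1/(1+1.07)×log₁₀(177/64)
    = 0.47536 × 0.44179 = 0.21 m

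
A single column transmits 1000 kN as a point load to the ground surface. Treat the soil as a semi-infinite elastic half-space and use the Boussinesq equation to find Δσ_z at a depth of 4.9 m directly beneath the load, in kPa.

Δσ_z ≈ 19.9 kPa

Boussinesq vertical stress below a point load on an elastic half-space:
Δσ_z = 3P/(2πz²) · [1 + (r/z)²]^(−5/2)
r/z = 0/4.9 = 0; [1+(r/z)²]^(−5/2) = 1.
Δσ_z = 3×1000/(2π×4.9²) × 1 = 19.886 × 1 = 19.89 kPa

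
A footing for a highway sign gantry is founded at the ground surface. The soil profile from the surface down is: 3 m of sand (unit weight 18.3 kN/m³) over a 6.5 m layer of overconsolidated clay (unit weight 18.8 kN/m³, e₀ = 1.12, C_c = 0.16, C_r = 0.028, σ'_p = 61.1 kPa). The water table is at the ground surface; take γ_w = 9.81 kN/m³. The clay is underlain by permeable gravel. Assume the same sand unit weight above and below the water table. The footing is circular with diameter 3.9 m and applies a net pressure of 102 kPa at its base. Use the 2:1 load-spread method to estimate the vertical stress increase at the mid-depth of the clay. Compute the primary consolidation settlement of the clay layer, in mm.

S_c ≈ 32.3 mm

Mid-depth of clay below the ground surface: z = 3 + 6.5/2 = 6.25 m.
Total vertical stress at mid-clay: σ_v = 18.3×3 + 18.8×3.25 = 116 kPa.
Pore pressure: u = 9.81×(6.25 − 0) = 61.312 kPa.
Initial effective stress: σ'_0 = σ_v − u = 116 − 61.312 = 54.688 kPa.
Stress increase at mid-clay by the 2:1 spreading method:
Δσ ≈ qD²/(D+z)² = 102×3.9²/(3.9+6.25)² = 15.059 kPa
Final effective stress: σ'_f = 54.688 + 15.059 = 69.747 kPa.
σ'_f = 69.747 > σ'_p = 61.1 kPa, so the stress path crosses the preconsolidation pressure — recompression up to σ'_p, then virgin compression beyond:
S_c = H/(1+e₀)·[C_r·log₁₀(σ'_p/σ'_0) + C_c·log₁₀(σ'_f/σ'_p)]
    = 6.5/2.12 × [0.028×log₁₀(61.1/54.688) + 0.16×log₁₀(69.747/61.1)]
    = 3.066 × [0.0013482 + 0.0091975] = 0.03233 m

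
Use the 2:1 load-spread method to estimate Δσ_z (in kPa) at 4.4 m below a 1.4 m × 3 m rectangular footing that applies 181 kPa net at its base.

Δσ_z ≈ 17.7 kPa

By the 2:1 method the load spreads at 1 horizontal : 2 vertical, so at depth z the loaded area has grown by z in each plan dimension:
Δσ = qBL/((B+z)(L+z)) = 181×1.4×3/((1.4+4.4)(3+4.4)) = 17.712 kPa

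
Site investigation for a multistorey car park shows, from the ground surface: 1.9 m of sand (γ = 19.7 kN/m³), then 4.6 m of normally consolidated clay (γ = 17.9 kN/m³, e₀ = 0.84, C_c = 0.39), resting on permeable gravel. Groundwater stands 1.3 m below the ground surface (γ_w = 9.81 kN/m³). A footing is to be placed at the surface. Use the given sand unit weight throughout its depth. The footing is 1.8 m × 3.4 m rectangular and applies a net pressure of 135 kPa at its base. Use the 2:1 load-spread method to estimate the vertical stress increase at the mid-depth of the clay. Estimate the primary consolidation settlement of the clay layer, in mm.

Mid-depth of clay below the ground surface: z = 1.9 + 4.6/2 = 4.2 m.
Total vertical stress at mid-clay: σ_v = 19.7×1.9 + 17.9×2.3 = 78.6 kPa.
Pore pressure: u = 9.81×(4.2 − 1.3) = 28.449 kPa.
Initial effective stress: σ'_0 = σ_v − u = 78.6 − 28.449 = 50.151 kPa.
Stress increase at mid-clay by the 2:1 spreading method:
Δσ = qBL/((B+z)(L+z)) = 135×1.8×3.4/((1.8+4.2)(3.4+4.2)) = 18.118 kPa
Final effective stress: σ'_f = σ'_0 + Δσ = 50.151 + 18.118 = 68.269 kPa.
Normally consolidated clay, so the full stress increment lies on the virgin compression line:
S_c = C_c·H/(1+e₀)·log₁₀(σ'_f/σ'_0) = 0.39×4.6/(1+0.84)×log₁₀(68.269/50.151)
    = 0.975 × 0.13394 = 0.1306 m

S_c ≈ 131 mm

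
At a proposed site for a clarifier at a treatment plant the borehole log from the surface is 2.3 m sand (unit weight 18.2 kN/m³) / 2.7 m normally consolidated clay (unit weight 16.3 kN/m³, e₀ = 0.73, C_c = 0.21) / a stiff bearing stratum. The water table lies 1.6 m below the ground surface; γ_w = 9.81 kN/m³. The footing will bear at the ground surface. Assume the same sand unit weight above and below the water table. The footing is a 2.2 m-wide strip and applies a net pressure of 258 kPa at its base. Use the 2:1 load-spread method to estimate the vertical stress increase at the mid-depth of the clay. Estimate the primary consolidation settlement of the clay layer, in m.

S_c ≈ 0.166 m

Mid-depth of clay below the ground surface: z = 2.3 + 2.7/2 = 3.65 m.
Total vertical stress at mid-clay: σ_v = 18.2×2.3 + 16.3×1.35 = 63.865 kPa.
Pore pressure: u = 9.81×(3.65 − 1.6) = 20.11 kPa.
Initial effective stress: σ'_0 = σ_v − u = 63.865 − 20.11 = 43.755 kPa.
Stress increase at mid-clay by the 2:1 spreading method:
Δσ = qB/(B+z) = 258×2.2/(2.2+3.65) = 97.026 kPa
Final effective stress: σ'_f = σ'_0 + Δσ = 43.755 + 97.026 = 140.78 kPa.
Normally consolidated clay, so the full stress increment lies on the virgin compression line:
S_c = C_c·H/(1+e₀)·log₁₀(σ'_f/σ'_0) = 0.21×2.7/(1+0.73)×log₁₀(140.78/43.755)
    = 0.32775 × 0.50751 = 0.1663 m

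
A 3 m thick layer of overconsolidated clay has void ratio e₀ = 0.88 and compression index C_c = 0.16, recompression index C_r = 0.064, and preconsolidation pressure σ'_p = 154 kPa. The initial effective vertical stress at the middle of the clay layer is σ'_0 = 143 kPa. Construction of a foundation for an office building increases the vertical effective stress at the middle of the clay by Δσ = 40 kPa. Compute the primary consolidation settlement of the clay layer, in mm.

S_c ≈ 22.4 mm

Final effective stress: σ'_f = 143 + 40 = 183 kPa.
σ'_f = 183 > σ'_p = 154 kPa, so the stress path crosses the preconsolidation pressure — recompression up to σ'_p, then virgin compression beyond:
S_c = H/(1+e₀)·[C_r·log₁₀(σ'_p/σ'_0) + C_c·log₁₀(σ'_f/σ'_p)]
    = 3/1.88 × [0.064×log₁₀(154/143) + 0.16×log₁₀(183/154)]
    = 1.5957 × [0.0020598 + 0.011989] = 0.02242 m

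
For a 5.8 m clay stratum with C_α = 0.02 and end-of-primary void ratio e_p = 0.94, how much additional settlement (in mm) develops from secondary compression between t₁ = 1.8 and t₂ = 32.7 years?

Secondary compression: S_s = C_α·H/(1+e_p)·log₁₀(t₂/t₁)
S_s = 0.02×5.8/(1+0.94)×log₁₀(32.7/1.8)
    = 0.05979 × 1.259 = 0.0753 m

S_s ≈ 75.3 mm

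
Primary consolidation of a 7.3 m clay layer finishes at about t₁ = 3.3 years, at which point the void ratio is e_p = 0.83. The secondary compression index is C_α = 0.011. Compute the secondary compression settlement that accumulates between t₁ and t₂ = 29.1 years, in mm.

S_s ≈ 41.5 mm

Secondary compression: S_s = C_α·H/(1+e_p)·log₁₀(t₂/t₁)
S_s = 0.011×7.3/(1+0.83)×log₁₀(29.1/3.3)
    = 0.04388 × 0.9454 = 0.04148 m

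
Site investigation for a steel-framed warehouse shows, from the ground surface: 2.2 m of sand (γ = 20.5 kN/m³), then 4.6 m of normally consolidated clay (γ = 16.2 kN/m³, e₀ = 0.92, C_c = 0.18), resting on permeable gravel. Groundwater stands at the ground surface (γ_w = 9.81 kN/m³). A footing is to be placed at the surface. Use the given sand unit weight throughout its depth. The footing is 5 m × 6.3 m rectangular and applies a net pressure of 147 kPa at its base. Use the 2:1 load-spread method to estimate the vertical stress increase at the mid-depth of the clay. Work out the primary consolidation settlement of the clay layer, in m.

S_c ≈ 0.146 m

Mid-depth of clay below the ground surface: z = 2.2 + 4.6/2 = 4.5 m.
Total vertical stress at mid-clay: σ_v = 20.5×2.2 + 16.2×2.3 = 82.36 kPa.
Pore pressure: u = 9.81×(4.5 − 0) = 44.145 kPa.
Initial effective stress: σ'_0 = σ_v − u = 82.36 − 44.145 = 38.215 kPa.
Stress increase at mid-clay by the 2:1 spreading method:
Δσ = qBL/((B+z)(L+z)) = 147×5×6.3/((5+4.5)(6.3+4.5)) = 45.132 kPa
Final effective stress: σ'_f = σ'_0 + Δσ = 38.215 + 45.132 = 83.347 kPa.
Normally consolidated clay, so the full stress increment lies on the virgin compression line:
S_c = C_c·H/(1+e₀)·log₁₀(σ'_f/σ'_0) = 0.18×4.6/(1+0.92)×log₁₀(83.347/38.215)
    = 0.43125 × 0.33866 = 0.146 m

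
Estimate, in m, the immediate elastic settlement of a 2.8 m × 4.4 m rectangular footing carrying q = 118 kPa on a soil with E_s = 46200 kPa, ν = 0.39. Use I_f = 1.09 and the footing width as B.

S_e ≈ 0.00661 m

Immediate (elastic) settlement: S_e = q·B·(1−ν²)/E_s · I_f.
S_e = 118 × 2.8 × (1 − 0.39²) / 46200 × 1.09
    = 118 × 2.8 × 0.8479 / 46200 × 1.09
    = 0.00661 m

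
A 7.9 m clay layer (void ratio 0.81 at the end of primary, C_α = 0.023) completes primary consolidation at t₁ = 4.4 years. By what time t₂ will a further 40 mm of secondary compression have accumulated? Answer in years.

S_s = C_α·H/(1+e_p)·log₁₀(t₂/t₁) ⇒ log₁₀(t₂/t₁) = S_s·(1+e_p)/(C_α·H).
log₁₀(t₂/t₁) = 0.04 × (1+0.81) / (0.023×7.9) = 0.3985
t₂ = t₁ × 10^0.3985 = 4.4 × 2.503 = 11.01 years

t₂ ≈ 11 years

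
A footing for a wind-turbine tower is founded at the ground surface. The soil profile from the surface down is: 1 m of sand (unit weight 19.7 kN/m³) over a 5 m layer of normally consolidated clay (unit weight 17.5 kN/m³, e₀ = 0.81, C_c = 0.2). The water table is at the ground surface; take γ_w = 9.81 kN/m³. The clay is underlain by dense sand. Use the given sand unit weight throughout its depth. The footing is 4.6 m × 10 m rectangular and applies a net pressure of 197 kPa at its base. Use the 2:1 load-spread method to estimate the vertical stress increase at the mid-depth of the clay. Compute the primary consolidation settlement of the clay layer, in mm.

S_c ≈ 323 mm

Mid-depth of clay below the ground surface: z = 1 + 5/2 = 3.5 m.
Total vertical stress at mid-clay: σ_v = 19.7×1 + 17.5×2.5 = 63.45 kPa.
Pore pressure: u = 9.81×(3.5 − 0) = 34.335 kPa.
Initial effective stress: σ'_0 = σ_v − u = 63.45 − 34.335 = 29.115 kPa.
Stress increase at mid-clay by the 2:1 spreading method:
Δσ = qBL/((B+z)(L+z)) = 197×4.6×10/((4.6+3.5)(10+3.5)) = 82.872 kPa
Final effective stress: σ'_f = σ'_0 + Δσ = 29.115 + 82.872 = 111.99 kPa.
Normally consolidated clay, so the full stress increment lies on the virgin compression line:
S_c = C_c·H/(1+e₀)·log₁₀(σ'_f/σ'_0) = 0.2×5/(1+0.81)×log₁₀(111.99/29.115)
    = 0.55249 × 0.58506 = 0.3232 m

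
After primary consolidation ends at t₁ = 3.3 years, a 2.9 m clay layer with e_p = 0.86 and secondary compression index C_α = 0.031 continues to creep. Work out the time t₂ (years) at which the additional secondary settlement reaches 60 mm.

S_s = C_α·H/(1+e_p)·log₁₀(t₂/t₁) ⇒ log₁₀(t₂/t₁) = S_s·(1+e_p)/(C_α·H).
log₁₀(t₂/t₁) = 0.06 × (1+0.86) / (0.031×2.9) = 1.241
t₂ = t₁ × 10^1.241 = 3.3 × 17.43 = 57.53 years

t₂ ≈ 57.5 years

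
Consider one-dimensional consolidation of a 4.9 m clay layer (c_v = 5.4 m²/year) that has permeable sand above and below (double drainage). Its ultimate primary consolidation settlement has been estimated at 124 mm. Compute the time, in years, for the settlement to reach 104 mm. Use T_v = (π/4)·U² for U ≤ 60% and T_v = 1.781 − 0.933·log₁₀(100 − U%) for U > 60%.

Drainage path length: H_d = H/2 = 2.45 m (double drainage).
U = S(t)/S_ult = 104/124 = 0.8387.
U > 60%: T_v = 1.781 − 0.933·log₁₀(100 − 83.871) = 0.6543.
t = T_v·H_d²/c_v = 0.6543×2.45²/5.4 = 0.7273 years.

t ≈ 0.727 years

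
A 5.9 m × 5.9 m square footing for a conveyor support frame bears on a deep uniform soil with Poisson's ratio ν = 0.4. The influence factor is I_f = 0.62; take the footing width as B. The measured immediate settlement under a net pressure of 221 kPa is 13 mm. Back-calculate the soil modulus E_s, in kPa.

S_e = q·B·(1−ν²)/E_s · I_f  ⇒  E_s = q·B·(1−ν²)·I_f / S_e.
E_s = 221 × 5.9 × 0.84 × 0.62 / 0.013 = 52240 kPa

E_s ≈ 52200 kPa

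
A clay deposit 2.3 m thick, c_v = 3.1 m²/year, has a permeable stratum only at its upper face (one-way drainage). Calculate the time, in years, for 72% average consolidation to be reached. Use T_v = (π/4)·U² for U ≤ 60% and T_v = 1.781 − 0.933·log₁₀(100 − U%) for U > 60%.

t ≈ 0.735 years

Drainage path length: H_d = H = 2.3 m (single drainage).
U > 60%: T_v = 1.781 − 0.933·log₁₀(100 − 72) = 0.4308.
t = T_v·H_d²/c_v = 0.4308×2.3²/3.1 = 0.7351 years.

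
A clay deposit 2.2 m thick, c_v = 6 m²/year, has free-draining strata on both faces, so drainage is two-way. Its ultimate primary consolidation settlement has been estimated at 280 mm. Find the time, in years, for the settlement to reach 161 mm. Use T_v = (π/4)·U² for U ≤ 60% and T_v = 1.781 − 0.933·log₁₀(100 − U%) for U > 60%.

t ≈ 0.0524 years

Drainage path length: H_d = H/2 = 1.1 m (double drainage).
U = S(t)/S_ult = 161/280 = 0.575.
U ≤ 60%: T_v = (π/4)·U² = (π/4)×0.575² = 0.25967.
t = T_v·H_d²/c_v = 0.25967×1.1²/6 = 0.05237 years.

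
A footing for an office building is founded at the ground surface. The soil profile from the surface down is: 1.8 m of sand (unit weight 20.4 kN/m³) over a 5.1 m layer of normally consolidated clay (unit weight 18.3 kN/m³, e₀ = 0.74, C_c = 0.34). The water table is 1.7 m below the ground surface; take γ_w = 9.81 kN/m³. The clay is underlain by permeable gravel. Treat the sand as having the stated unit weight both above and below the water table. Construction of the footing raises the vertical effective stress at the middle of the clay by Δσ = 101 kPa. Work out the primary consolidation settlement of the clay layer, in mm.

S_c ≈ 439 mm

Mid-depth of clay below the ground surface: z = 1.8 + 5.1/2 = 4.35 m.
Total vertical stress at mid-clay: σ_v = 20.4×1.8 + 18.3×2.55 = 83.385 kPa.
Pore pressure: u = 9.81×(4.35 − 1.7) = 25.997 kPa.
Initial effective stress: σ'_0 = σ_v − u = 83.385 − 25.997 = 57.388 kPa.
Final effective stress: σ'_f = σ'_0 + Δσ = 57.388 + 101 = 158.39 kPa.
Normally consolidated clay, so the full stress increment lies on the virgin compression line:
S_c = C_c·H/(1+e₀)·log₁₀(σ'_f/σ'_0) = 0.34×5.1/(1+0.74)×log₁₀(158.39/57.388)
    = 0.99655 × 0.44091 = 0.4394 m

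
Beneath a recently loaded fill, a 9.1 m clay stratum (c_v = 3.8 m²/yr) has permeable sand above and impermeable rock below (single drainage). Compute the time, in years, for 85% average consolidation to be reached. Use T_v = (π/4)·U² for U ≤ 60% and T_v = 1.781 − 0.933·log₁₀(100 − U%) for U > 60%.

Drainage path length: H_d = H = 9.1 m (single drainage).
U > 60%: T_v = 1.781 − 0.933·log₁₀(100 − 85) = 0.68371.
t = T_v·H_d²/c_v = 0.68371×9.1²/3.8 = 14.9 years.

t ≈ 14.9 years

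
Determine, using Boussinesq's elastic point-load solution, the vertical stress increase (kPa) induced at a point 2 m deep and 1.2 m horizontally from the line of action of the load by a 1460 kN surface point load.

Δσ_z ≈ 80.8 kPa

Boussinesq vertical stress below a point load on an elastic half-space:
Δσ_z = 3P/(2πz²) · [1 + (r/z)²]^(−5/2)
r/z = 1.2/2 = 0.6; [1+(r/z)²]^(−5/2) = 0.46361.
Δσ_z = 3×1460/(2π×2²) × 0.46361 = 174.27 × 0.46361 = 80.79 kPa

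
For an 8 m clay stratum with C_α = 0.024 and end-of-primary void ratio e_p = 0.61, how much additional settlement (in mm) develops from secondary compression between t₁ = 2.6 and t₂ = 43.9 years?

Secondary compression: S_s = C_α·H/(1+e_p)·log₁₀(t₂/t₁)
S_s = 0.024×8/(1+0.61)×log₁₀(43.9/2.6)
    = 0.1193 × 1.227 = 0.1464 m

S_s ≈ 146 mm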